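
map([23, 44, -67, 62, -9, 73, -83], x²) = [529, 1936, 4489, 3844, 81, 5329, 6889]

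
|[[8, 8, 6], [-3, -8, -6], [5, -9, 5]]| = -470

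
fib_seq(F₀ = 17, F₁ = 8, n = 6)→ F_2 = F_1 + F_0 = 25
F_3 = F_2 + F_1 = 33
F_4 = F_3 + F_2 = 58
...
= [17, 8, 25, 33, 58, 91]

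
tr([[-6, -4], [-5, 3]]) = diagonal: (-6) + 3
= -3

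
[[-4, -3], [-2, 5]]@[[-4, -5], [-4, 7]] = C[0][0] = (-4)*(-4) + (-3)*(-4) = 28
C[0][1] = (-4)*(-5) + (-3)*(7) = -1
C[1][0] = (-2)*(-4) + (5)*(-4) = -12
C[1][1] = (-2)*(-5) + (5)*(7) = 45
= [[28, -1], [-12, 45]]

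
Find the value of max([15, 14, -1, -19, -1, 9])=15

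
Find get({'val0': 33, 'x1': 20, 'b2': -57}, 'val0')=33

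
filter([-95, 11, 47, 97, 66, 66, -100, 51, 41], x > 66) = keep x where x > 66: -95✗, 11✗, 47✗, 97✓, 66✗, 66✗, -100✗, 51✗, 41✗
= [97]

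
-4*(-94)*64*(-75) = -1804800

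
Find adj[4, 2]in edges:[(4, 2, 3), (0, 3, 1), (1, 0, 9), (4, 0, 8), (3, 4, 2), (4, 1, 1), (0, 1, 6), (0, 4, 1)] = 3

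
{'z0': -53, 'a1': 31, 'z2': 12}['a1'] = 31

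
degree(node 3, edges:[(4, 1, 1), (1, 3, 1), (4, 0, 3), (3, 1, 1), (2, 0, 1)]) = 2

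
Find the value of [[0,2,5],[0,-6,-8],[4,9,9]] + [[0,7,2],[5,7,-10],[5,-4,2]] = [[0, 9, 7], [5, 1, -18], [9, 5, 11]]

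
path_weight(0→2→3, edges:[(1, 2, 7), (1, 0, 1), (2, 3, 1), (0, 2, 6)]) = 7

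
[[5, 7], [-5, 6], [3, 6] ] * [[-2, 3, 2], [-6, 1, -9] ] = C[0][0] = (5)*(-2) + (7)*(-6) = -52
C[0][1] = (5)*(3) + (7)*(1) = 22
C[0][2] = (5)*(2) + (7)*(-9) = -53
C[1][0] = (-5)*(-2) + (6)*(-6) = -26
C[1][1] = (-5)*(3) + (6)*(1) = -9
C[1][2] = (-5)*(2) + (6)*(-9) = -64
... (3 more cells)
= [[-52, 22, -53], [-26, -9, -64], [-42, 15, -48]]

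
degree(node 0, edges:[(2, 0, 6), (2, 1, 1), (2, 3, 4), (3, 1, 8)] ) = 1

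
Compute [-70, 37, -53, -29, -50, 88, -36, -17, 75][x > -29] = keep x where x > -29: -70✗, 37✓, -53✗, -29✗, -50✗, 88✓, -36✗, -17✓, 75✓
= [37, 88, -17, 75]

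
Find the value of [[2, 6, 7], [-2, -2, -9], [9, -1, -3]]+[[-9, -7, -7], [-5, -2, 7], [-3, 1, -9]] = [[-7, -1, 0], [-7, -4, -2], [6, 0, -12]]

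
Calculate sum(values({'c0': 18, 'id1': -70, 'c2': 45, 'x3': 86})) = 18 + (-70) + 45 + 86
= 79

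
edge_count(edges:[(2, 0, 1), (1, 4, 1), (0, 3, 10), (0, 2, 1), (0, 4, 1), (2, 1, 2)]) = 6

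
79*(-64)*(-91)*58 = 26685568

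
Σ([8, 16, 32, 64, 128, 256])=504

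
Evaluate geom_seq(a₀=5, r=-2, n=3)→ [5, -10, 20]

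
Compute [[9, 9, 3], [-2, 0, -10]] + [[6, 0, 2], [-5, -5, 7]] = [[15, 9, 5], [-7, -5, -3]]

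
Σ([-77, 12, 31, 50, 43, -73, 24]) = (-77) + 12 + 31 + 50 + 43 + (-73) + 24
= 10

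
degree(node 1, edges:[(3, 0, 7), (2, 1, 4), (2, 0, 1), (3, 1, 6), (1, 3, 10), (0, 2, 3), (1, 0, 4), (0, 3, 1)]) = 4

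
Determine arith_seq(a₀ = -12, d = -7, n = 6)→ a_0 = -12 + 0*-7 = -12
a_1 = -12 + 1*-7 = -19
a_2 = -12 + 2*-7 = -26
...
= [-12, -19, -26, -33, -40, -47]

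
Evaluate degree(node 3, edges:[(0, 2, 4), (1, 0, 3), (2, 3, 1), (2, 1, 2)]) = incident: (2,3)
= 1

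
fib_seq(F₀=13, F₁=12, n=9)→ [13, 12, 25, 37, 62, 99, 161, 260, 421]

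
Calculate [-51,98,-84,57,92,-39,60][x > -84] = [-51, 98, 57, 92, -39, 60]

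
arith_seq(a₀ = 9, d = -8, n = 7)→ [9, 1, -7, -15, -23, -31, -39]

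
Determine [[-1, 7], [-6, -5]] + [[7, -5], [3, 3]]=[[6, 2], [-3, -2]]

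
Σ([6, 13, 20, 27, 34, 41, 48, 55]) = 6 + 13 + 20 + 27 + 34 + 41 + 48 + 55
= 244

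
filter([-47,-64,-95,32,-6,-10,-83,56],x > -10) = keep x where x > -10: -47✗, -64✗, -95✗, 32✓, -6✓, -10✗, -83✗, 56✓
= [32, -6, 56]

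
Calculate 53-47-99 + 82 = -11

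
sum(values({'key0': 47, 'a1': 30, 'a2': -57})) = 20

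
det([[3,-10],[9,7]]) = (3)*(7) - (-10)*(9)
= 111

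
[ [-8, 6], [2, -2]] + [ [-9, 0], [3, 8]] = [[-17, 6], [5, 6]]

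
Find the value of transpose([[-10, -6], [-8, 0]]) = [[-10, -8], [-6, 0]]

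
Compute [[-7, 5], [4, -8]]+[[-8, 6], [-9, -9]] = [[-15, 11], [-5, -17]]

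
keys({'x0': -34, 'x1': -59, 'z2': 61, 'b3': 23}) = ['x0', 'x1', 'z2', 'b3']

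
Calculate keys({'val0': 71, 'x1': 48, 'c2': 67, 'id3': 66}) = ['val0', 'x1', 'c2', 'id3']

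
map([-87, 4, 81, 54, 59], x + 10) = -87+10=-77, 4+10=14, 81+10=91, 54+10=64, 59+10=69
= [-77, 14, 91, 64, 69]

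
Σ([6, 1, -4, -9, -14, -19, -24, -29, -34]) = 6 + 1 + (-4) + (-9) + (-14) + (-19) + (-24) + (-29) + (-34)
= -126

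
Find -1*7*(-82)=574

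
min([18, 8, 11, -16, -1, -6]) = -16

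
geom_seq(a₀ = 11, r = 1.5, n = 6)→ [11.0, 16.5, 24.75, 37.125, 55.6875, 83.53125]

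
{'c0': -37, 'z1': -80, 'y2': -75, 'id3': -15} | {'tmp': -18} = {'c0': -37, 'z1': -80, 'y2': -75, 'id3': -15, 'tmp': -18}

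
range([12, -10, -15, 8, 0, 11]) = 27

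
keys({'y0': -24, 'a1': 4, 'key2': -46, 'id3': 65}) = ['y0', 'a1', 'key2', 'id3']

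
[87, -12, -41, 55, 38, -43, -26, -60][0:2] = [87, -12]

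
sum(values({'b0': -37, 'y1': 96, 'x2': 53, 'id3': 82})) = (-37) + 96 + 53 + 82
= 194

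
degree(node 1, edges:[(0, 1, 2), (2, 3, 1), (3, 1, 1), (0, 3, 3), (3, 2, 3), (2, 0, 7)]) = 2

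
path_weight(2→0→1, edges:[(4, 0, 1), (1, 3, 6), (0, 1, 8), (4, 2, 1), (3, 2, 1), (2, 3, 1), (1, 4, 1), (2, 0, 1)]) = w(2→0)=1 + w(0→1)=8
= 9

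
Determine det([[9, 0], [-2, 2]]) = (9)*(2) - (0)*(-2)
= 18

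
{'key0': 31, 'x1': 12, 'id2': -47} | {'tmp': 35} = {'key0': 31, 'x1': 12, 'id2': -47, 'tmp': 35}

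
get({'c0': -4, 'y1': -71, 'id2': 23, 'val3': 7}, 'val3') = 7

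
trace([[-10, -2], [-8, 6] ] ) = -4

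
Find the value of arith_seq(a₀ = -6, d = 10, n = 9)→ a_0 = -6 + 0*10 = -6
a_1 = -6 + 1*10 = 4
a_2 = -6 + 2*10 = 14
...
= [-6, 4, 14, 24, 34, 44, 54, 64, 74]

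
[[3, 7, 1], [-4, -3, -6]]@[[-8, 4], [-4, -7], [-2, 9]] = C[0][0] = (3)*(-8) + (7)*(-4) + (1)*(-2) = -54
C[0][1] = (3)*(4) + (7)*(-7) + (1)*(9) = -28
C[1][0] = (-4)*(-8) + (-3)*(-4) + (-6)*(-2) = 56
C[1][1] = (-4)*(4) + (-3)*(-7) + (-6)*(9) = -49
= [[-54, -28], [56, -49]]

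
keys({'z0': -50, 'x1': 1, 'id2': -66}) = ['z0', 'x1', 'id2']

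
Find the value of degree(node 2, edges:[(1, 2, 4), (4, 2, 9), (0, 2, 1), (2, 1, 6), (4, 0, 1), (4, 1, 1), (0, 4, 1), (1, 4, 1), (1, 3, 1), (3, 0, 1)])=4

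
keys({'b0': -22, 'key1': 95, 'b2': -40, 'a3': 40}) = ['b0', 'key1', 'b2', 'a3']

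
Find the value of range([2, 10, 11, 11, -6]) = 17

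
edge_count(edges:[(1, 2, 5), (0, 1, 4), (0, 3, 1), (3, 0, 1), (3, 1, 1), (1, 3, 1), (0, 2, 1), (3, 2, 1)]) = 8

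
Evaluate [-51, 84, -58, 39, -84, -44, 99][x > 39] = [84, 99]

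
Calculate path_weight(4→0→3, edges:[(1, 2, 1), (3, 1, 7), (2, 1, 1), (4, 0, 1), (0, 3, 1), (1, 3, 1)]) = 2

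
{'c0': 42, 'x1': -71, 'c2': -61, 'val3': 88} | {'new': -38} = {'c0': 42, 'x1': -71, 'c2': -61, 'val3': 88, 'new': -38}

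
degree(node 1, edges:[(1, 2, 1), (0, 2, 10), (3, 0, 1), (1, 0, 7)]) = incident: (1,2), (1,0)
= 2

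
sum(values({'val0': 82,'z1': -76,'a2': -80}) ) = -74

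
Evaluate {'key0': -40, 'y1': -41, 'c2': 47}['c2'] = 47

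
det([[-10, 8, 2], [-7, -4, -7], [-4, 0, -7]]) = (1)*(-10)*det([[-4, -7], [0, -7]]) + (-1)*(8)*det([[-7, -7], [-4, -7]]) + (1)*(2)*det([[-7, -4], [-4, 0]])
= -280 + -168 + -32
= -480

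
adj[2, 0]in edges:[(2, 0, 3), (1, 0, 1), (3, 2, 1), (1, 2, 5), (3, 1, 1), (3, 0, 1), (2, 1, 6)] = 3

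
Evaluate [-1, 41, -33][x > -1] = keep x where x > -1: -1✗, 41✓, -33✗
= [41]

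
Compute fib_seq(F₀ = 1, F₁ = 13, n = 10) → [1, 13, 14, 27, 41, 68, 109, 177, 286, 463]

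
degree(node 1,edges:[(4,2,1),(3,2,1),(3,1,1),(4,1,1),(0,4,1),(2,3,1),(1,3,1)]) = 3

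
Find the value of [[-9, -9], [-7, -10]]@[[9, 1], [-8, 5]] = [[-9, -54], [17, -57]]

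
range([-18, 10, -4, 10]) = 28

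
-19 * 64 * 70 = -85120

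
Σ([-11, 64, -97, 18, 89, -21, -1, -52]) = (-11) + 64 + (-97) + 18 + 89 + (-21) + (-1) + (-52)
= -11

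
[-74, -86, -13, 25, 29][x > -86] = [-74, -13, 25, 29]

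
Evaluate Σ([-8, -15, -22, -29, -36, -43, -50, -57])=-260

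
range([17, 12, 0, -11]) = 28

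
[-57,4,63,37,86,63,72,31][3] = 37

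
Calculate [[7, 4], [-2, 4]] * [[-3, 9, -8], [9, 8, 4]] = C[0][0] = (7)*(-3) + (4)*(9) = 15
C[0][1] = (7)*(9) + (4)*(8) = 95
C[0][2] = (7)*(-8) + (4)*(4) = -40
C[1][0] = (-2)*(-3) + (4)*(9) = 42
C[1][1] = (-2)*(9) + (4)*(8) = 14
C[1][2] = (-2)*(-8) + (4)*(4) = 32
= [[15, 95, -40], [42, 14, 32]]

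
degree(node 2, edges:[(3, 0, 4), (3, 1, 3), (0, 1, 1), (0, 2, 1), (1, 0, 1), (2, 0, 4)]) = incident: (0,2), (2,0)
= 2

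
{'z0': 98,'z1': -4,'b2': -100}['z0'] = 98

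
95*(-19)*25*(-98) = 4422250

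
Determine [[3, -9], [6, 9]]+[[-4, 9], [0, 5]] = [[-1, 0], [6, 14]]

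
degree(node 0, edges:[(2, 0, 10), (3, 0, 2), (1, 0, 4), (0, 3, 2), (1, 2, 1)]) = incident: (2,0), (3,0), (1,0), (0,3)
= 4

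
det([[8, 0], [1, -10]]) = -80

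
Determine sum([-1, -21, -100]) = (-1) + (-21) + (-100)
= -122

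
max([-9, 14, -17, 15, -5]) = 15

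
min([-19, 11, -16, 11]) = -19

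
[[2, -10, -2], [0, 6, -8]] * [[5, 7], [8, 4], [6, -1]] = [[-82, -24], [0, 32]]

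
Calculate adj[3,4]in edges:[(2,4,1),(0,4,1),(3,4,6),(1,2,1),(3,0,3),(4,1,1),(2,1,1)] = 6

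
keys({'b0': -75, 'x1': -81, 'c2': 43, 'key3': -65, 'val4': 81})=['b0', 'x1', 'c2', 'key3', 'val4']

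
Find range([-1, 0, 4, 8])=9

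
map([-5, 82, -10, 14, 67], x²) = [25, 6724, 100, 196, 4489]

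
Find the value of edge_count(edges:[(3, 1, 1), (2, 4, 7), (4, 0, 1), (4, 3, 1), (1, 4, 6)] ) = 5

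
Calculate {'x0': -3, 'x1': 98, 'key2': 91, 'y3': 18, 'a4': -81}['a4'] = -81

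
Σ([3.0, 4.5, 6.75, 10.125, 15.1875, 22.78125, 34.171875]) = 96.515625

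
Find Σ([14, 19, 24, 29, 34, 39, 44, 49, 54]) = 14 + 19 + 24 + 29 + 34 + 39 + 44 + 49 + 54
= 306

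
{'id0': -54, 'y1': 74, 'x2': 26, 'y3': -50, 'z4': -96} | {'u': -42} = {'id0': -54, 'y1': 74, 'x2': 26, 'y3': -50, 'z4': -96, 'u': -42}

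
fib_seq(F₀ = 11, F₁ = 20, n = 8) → [11, 20, 31, 51, 82, 133, 215, 348]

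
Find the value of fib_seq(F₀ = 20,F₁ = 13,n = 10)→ [20, 13, 33, 46, 79, 125, 204, 329, 533, 862]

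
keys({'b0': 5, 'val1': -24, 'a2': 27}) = ['b0', 'val1', 'a2']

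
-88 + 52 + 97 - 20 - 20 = 21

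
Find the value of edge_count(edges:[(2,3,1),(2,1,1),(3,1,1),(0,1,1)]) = 4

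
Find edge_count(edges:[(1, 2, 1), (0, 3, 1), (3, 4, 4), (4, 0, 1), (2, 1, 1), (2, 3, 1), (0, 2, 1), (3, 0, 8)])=8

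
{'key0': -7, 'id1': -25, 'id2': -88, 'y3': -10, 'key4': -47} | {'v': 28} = {'key0': -7, 'id1': -25, 'id2': -88, 'y3': -10, 'key4': -47, 'v': 28}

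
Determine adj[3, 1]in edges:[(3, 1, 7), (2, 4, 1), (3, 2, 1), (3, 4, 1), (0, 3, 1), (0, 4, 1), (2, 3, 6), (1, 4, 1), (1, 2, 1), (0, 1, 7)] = 7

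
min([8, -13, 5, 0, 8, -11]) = -13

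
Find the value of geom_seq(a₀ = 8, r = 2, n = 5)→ a_0 = 8*2^0 = 8
a_1 = 8*2^1 = 16
a_2 = 8*2^2 = 32
...
= [8, 16, 32, 64, 128]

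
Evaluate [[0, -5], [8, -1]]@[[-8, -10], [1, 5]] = C[0][0] = (0)*(-8) + (-5)*(1) = -5
C[0][1] = (0)*(-10) + (-5)*(5) = -25
C[1][0] = (8)*(-8) + (-1)*(1) = -65
C[1][1] = (8)*(-10) + (-1)*(5) = -85
= [[-5, -25], [-65, -85]]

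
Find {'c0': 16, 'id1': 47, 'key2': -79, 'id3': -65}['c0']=16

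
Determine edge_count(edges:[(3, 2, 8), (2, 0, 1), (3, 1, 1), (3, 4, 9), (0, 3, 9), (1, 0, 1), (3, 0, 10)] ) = 7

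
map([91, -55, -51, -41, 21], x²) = [8281, 3025, 2601, 1681, 441]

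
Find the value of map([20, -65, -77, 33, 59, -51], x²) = (20)²=400, (-65)²=4225, (-77)²=5929, (33)²=1089, (59)²=3481, (-51)²=2601
= [400, 4225, 5929, 1089, 3481, 2601]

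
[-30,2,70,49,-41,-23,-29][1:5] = [2, 70, 49, -41]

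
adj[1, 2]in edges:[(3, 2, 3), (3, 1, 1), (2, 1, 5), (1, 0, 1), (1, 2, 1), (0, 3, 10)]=1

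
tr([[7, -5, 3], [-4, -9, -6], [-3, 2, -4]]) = diagonal: 7 + (-9) + (-4)
= -6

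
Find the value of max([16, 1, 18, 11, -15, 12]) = 18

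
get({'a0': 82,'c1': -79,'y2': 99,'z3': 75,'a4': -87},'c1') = -79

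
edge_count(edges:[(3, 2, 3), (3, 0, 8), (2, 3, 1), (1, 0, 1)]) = 4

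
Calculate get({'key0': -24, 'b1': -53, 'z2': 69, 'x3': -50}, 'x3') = -50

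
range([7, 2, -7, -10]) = 17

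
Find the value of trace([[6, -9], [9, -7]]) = diagonal: 6 + (-7)
= -1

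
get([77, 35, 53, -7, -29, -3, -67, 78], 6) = -67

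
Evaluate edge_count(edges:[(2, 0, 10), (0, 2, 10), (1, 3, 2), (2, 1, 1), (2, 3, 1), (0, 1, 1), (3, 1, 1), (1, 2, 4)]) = 8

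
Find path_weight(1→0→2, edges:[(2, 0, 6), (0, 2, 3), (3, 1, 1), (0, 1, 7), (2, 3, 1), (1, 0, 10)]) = 13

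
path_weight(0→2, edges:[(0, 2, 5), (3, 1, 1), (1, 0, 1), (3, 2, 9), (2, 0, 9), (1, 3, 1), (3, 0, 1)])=w(0→2)=5
= 5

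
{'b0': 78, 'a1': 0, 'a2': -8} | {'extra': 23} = {'b0': 78, 'a1': 0, 'a2': -8, 'extra': 23}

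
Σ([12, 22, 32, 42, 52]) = 160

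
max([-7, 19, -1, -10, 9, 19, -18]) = 19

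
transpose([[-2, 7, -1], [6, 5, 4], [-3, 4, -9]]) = [[-2, 6, -3], [7, 5, 4], [-1, 4, -9]]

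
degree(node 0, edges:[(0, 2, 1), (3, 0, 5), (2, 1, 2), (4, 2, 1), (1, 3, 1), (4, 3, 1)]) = incident: (0,2), (3,0)
= 2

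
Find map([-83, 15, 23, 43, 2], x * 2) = -83*2=-166, 15*2=30, 23*2=46, 43*2=86, 2*2=4
= [-166, 30, 46, 86, 4]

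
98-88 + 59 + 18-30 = 57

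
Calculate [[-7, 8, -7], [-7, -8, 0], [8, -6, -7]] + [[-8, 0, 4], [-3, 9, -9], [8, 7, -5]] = [[-15, 8, -3], [-10, 1, -9], [16, 1, -12]]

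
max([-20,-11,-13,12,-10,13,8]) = 13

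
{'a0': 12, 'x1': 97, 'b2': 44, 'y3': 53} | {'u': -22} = {'a0': 12, 'x1': 97, 'b2': 44, 'y3': 53, 'u': -22}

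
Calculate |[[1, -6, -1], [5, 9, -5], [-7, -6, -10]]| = (1)*(1)*det([[9, -5], [-6, -10]]) + (-1)*(-6)*det([[5, -5], [-7, -10]]) + (1)*(-1)*det([[5, 9], [-7, -6]])
= -120 + -510 + -33
= -663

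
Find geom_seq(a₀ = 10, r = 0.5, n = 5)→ [10.0, 5.0, 2.5, 1.25, 0.625]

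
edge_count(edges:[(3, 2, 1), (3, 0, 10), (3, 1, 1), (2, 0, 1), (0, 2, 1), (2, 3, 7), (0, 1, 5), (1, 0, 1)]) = 8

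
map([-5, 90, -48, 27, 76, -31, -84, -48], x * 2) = [-10, 180, -96, 54, 152, -62, -168, -96]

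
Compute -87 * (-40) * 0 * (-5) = 0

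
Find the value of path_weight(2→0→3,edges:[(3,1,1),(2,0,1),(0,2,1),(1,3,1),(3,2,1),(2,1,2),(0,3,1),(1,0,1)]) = 2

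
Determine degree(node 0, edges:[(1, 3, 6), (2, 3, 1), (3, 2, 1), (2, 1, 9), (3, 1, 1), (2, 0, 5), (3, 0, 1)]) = 2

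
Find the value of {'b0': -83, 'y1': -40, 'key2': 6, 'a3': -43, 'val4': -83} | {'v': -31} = {'b0': -83, 'y1': -40, 'key2': 6, 'a3': -43, 'val4': -83, 'v': -31}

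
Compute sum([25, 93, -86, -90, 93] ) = 25 + 93 + (-86) + (-90) + 93
= 35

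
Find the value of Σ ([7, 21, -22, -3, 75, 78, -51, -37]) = 7 + 21 + (-22) + (-3) + 75 + 78 + (-51) + (-37)
= 68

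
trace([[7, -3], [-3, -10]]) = -3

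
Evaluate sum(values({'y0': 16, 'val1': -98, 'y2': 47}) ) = -35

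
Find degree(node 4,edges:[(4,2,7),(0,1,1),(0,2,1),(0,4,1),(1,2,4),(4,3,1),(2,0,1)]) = incident: (4,2), (0,4), (4,3)
= 3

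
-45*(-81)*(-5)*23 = -419175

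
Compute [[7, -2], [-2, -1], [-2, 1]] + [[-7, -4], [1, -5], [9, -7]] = [[0, -6], [-1, -6], [7, -6]]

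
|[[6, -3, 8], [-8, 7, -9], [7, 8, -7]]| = (1)*(6)*det([[7, -9], [8, -7]]) + (-1)*(-3)*det([[-8, -9], [7, -7]]) + (1)*(8)*det([[-8, 7], [7, 8]])
= 138 + 357 + -904
= -409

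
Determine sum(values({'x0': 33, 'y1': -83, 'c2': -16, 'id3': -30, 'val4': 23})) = -73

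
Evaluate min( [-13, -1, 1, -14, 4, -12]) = -14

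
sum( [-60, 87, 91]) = 118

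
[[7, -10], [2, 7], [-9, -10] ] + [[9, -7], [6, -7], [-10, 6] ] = [[16, -17], [8, 0], [-19, -4]]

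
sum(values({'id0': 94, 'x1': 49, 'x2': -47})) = 96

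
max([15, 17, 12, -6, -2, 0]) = 17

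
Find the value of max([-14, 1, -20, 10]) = 10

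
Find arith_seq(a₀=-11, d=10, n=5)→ [-11, -1, 9, 19, 29]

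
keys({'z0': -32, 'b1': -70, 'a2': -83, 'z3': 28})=['z0', 'b1', 'a2', 'z3']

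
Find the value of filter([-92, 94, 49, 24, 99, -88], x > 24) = keep x where x > 24: -92✗, 94✓, 49✓, 24✗, 99✓, -88✗
= [94, 49, 99]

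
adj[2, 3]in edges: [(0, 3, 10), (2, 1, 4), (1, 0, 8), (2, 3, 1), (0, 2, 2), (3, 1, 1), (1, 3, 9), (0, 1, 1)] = 1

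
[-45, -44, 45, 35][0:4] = [-45, -44, 45, 35]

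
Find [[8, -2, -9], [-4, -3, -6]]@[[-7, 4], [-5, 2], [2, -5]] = [[-64, 73], [31, 8]]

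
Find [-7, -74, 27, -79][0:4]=[-7, -74, 27, -79]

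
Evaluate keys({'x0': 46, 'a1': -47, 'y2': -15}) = ['x0', 'a1', 'y2']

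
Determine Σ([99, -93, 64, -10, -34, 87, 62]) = 175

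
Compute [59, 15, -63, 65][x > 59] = keep x where x > 59: 59✗, 15✗, -63✗, 65✓
= [65]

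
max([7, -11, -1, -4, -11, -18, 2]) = 7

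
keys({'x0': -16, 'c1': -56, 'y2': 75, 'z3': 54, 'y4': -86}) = ['x0', 'c1', 'y2', 'z3', 'y4']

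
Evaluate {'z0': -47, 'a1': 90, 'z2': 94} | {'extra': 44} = {'z0': -47, 'a1': 90, 'z2': 94, 'extra': 44}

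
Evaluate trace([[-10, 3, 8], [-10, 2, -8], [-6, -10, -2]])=diagonal: (-10) + 2 + (-2)
= -10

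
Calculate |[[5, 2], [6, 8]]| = 28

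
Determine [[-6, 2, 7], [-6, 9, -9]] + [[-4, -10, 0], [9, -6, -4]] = [[-10, -8, 7], [3, 3, -13]]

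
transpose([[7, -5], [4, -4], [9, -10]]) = [[7, 4, 9], [-5, -4, -10]]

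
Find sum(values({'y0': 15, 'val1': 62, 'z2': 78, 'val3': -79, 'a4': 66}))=142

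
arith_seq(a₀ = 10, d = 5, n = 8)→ a_0 = 10 + 0*5 = 10
a_1 = 10 + 1*5 = 15
a_2 = 10 + 2*5 = 20
...
= [10, 15, 20, 25, 30, 35, 40, 45]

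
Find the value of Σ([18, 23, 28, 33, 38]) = 140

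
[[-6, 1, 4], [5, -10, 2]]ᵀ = [[-6, 5], [1, -10], [4, 2]]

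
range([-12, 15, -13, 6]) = 28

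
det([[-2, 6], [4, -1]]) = (-2)*(-1) - (6)*(4)
= -22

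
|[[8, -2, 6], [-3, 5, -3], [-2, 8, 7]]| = (1)*(8)*det([[5, -3], [8, 7]]) + (-1)*(-2)*det([[-3, -3], [-2, 7]]) + (1)*(6)*det([[-3, 5], [-2, 8]])
= 472 + -54 + -84
= 334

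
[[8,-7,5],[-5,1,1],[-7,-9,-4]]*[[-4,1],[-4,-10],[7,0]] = [[31, 78], [23, -15], [36, 83]]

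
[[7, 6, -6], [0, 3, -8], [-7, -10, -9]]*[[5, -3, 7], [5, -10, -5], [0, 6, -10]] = [[65, -117, 79], [15, -78, 65], [-85, 67, 91]]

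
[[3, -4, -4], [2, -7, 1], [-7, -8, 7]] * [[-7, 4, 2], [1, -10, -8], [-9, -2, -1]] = C[0][0] = (3)*(-7) + (-4)*(1) + (-4)*(-9) = 11
C[0][1] = (3)*(4) + (-4)*(-10) + (-4)*(-2) = 60
C[0][2] = (3)*(2) + (-4)*(-8) + (-4)*(-1) = 42
C[1][0] = (2)*(-7) + (-7)*(1) + (1)*(-9) = -30
C[1][1] = (2)*(4) + (-7)*(-10) + (1)*(-2) = 76
C[1][2] = (2)*(2) + (-7)*(-8) + (1)*(-1) = 59
... (3 more cells)
= [[11, 60, 42], [-30, 76, 59], [-22, 38, 43]]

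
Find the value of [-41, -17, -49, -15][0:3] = [-41, -17, -49]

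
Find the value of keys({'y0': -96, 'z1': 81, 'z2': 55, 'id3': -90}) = ['y0', 'z1', 'z2', 'id3']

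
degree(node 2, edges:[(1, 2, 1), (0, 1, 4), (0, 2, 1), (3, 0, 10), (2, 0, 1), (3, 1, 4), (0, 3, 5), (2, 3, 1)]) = 4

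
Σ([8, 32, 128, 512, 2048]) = 8 + 32 + 128 + 512 + 2048
= 2728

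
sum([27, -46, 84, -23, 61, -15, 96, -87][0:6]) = slice → [27, -46, 84, -23, 61, -15]
27 + (-46) + 84 + (-23) + 61 + (-15)
= 88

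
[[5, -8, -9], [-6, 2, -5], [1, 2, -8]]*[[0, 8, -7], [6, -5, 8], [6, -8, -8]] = C[0][0] = (5)*(0) + (-8)*(6) + (-9)*(6) = -102
C[0][1] = (5)*(8) + (-8)*(-5) + (-9)*(-8) = 152
C[0][2] = (5)*(-7) + (-8)*(8) + (-9)*(-8) = -27
C[1][0] = (-6)*(0) + (2)*(6) + (-5)*(6) = -18
C[1][1] = (-6)*(8) + (2)*(-5) + (-5)*(-8) = -18
C[1][2] = (-6)*(-7) + (2)*(8) + (-5)*(-8) = 98
... (3 more cells)
= [[-102, 152, -27], [-18, -18, 98], [-36, 62, 73]]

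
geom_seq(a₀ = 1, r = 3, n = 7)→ [1, 3, 9, 27, 81, 243, 729]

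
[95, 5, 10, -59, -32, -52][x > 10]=keep x where x > 10: 95✓, 5✗, 10✗, -59✗, -32✗, -52✗
= [95]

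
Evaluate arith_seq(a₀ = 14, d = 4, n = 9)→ a_0 = 14 + 0*4 = 14
a_1 = 14 + 1*4 = 18
a_2 = 14 + 2*4 = 22
...
= [14, 18, 22, 26, 30, 34, 38, 42, 46]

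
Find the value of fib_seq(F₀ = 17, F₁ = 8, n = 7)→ F_2 = F_1 + F_0 = 25
F_3 = F_2 + F_1 = 33
F_4 = F_3 + F_2 = 58
...
= [17, 8, 25, 33, 58, 91, 149]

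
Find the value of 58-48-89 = -79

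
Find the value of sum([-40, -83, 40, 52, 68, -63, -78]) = (-40) + (-83) + 40 + 52 + 68 + (-63) + (-78)
= -104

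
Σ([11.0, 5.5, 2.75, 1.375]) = 11.0 + 5.5 + 2.75 + 1.375
= 20.625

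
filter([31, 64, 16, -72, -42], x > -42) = keep x where x > -42: 31✓, 64✓, 16✓, -72✗, -42✗
= [31, 64, 16]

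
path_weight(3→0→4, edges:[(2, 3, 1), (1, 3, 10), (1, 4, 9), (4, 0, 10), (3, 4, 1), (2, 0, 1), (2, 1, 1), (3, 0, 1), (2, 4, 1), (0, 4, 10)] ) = 11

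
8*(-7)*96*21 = -112896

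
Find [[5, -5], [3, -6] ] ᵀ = [[5, 3], [-5, -6]]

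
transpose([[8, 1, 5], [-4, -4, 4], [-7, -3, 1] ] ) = [[8, -4, -7], [1, -4, -3], [5, 4, 1]]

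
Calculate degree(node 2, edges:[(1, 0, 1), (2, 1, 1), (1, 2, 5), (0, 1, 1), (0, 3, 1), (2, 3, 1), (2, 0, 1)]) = incident: (2,1), (1,2), (2,3), (2,0)
= 4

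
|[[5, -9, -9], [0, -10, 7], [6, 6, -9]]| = (1)*(5)*det([[-10, 7], [6, -9]]) + (-1)*(-9)*det([[0, 7], [6, -9]]) + (1)*(-9)*det([[0, -10], [6, 6]])
= 240 + -378 + -540
= -678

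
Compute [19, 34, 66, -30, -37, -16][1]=34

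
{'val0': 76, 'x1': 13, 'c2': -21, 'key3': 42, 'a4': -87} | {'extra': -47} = {'val0': 76, 'x1': 13, 'c2': -21, 'key3': 42, 'a4': -87, 'extra': -47}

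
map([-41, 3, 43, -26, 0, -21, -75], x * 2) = [-82, 6, 86, -52, 0, -42, -150]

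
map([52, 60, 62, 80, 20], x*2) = 52*2=104, 60*2=120, 62*2=124, 80*2=160, 20*2=40
= [104, 120, 124, 160, 40]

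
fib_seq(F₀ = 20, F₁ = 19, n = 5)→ F_2 = F_1 + F_0 = 39
F_3 = F_2 + F_1 = 58
F_4 = F_3 + F_2 = 97
= [20, 19, 39, 58, 97]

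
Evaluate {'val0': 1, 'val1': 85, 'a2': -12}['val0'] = 1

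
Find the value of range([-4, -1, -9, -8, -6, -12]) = 11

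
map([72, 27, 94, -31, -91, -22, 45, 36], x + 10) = [82, 37, 104, -21, -81, -12, 55, 46]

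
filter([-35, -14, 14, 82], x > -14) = keep x where x > -14: -35✗, -14✗, 14✓, 82✓
= [14, 82]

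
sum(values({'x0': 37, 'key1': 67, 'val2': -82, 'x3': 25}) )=47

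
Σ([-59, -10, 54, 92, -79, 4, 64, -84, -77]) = (-59) + (-10) + 54 + 92 + (-79) + 4 + 64 + (-84) + (-77)
= -95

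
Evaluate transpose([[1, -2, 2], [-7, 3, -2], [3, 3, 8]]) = [[1, -7, 3], [-2, 3, 3], [2, -2, 8]]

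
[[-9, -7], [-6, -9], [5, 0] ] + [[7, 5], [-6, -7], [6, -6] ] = [[-2, -2], [-12, -16], [11, -6]]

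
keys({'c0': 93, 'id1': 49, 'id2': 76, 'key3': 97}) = ['c0', 'id1', 'id2', 'key3']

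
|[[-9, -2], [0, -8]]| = 72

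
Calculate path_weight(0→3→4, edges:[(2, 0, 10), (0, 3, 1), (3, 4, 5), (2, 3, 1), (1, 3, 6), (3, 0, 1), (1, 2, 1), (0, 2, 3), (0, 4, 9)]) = w(0→3)=1 + w(3→4)=5
= 6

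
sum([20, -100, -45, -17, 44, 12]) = 20 + (-100) + (-45) + (-17) + 44 + 12
= -86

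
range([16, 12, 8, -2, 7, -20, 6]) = 36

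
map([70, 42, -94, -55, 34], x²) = [4900, 1764, 8836, 3025, 1156]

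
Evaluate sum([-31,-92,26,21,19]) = (-31) + (-92) + 26 + 21 + 19
= -57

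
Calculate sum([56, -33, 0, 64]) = 87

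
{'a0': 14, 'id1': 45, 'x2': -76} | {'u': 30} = {'a0': 14, 'id1': 45, 'x2': -76, 'u': 30}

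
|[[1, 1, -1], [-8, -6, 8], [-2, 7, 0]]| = -4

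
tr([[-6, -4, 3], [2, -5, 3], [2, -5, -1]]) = diagonal: (-6) + (-5) + (-1)
= -12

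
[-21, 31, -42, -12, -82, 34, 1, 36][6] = 1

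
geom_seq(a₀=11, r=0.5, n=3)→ [11.0, 5.5, 2.75]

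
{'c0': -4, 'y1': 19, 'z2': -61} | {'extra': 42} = {'c0': -4, 'y1': 19, 'z2': -61, 'extra': 42}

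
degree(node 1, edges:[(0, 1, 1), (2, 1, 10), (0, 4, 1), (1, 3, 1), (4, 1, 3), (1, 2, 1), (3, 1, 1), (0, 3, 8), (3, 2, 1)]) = incident: (0,1), (2,1), (1,3), (4,1), (1,2), (3,1)
= 6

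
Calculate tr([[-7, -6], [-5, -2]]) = -9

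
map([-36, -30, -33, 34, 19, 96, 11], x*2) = [-72, -60, -66, 68, 38, 192, 22]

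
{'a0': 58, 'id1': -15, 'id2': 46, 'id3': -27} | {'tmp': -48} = {'a0': 58, 'id1': -15, 'id2': 46, 'id3': -27, 'tmp': -48}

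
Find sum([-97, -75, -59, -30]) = -261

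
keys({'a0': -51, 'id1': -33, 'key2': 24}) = ['a0', 'id1', 'key2']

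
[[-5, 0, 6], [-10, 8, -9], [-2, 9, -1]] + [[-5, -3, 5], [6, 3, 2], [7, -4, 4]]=[[-10, -3, 11], [-4, 11, -7], [5, 5, 3]]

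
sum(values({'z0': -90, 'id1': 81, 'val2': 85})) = (-90) + 81 + 85
= 76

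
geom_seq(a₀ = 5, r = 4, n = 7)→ [5, 20, 80, 320, 1280, 5120, 20480]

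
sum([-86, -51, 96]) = (-86) + (-51) + 96
= -41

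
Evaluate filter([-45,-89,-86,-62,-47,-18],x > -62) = keep x where x > -62: -45✓, -89✗, -86✗, -62✗, -47✓, -18✓
= [-45, -47, -18]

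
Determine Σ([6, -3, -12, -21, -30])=-60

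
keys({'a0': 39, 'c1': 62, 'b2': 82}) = ['a0', 'c1', 'b2']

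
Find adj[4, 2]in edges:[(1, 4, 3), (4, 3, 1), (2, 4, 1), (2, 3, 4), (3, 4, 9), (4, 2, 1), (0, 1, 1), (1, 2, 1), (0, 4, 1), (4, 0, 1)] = 1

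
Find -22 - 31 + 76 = 23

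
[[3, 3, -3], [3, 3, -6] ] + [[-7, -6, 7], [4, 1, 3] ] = [[-4, -3, 4], [7, 4, -3]]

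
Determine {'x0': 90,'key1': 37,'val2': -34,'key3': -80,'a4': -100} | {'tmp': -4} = {'x0': 90, 'key1': 37, 'val2': -34, 'key3': -80, 'a4': -100, 'tmp': -4}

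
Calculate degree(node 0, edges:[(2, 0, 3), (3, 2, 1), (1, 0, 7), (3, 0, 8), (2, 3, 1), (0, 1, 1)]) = incident: (2,0), (1,0), (3,0), (0,1)
= 4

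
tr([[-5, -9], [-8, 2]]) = diagonal: (-5) + 2
= -3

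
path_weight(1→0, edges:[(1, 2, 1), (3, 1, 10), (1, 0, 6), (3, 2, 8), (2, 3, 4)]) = w(1→0)=6
= 6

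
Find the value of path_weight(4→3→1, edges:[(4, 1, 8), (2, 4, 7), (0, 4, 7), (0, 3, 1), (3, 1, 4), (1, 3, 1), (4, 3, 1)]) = 5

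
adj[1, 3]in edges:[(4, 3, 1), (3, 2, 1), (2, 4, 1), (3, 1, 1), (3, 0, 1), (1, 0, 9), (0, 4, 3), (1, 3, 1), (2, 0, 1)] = 1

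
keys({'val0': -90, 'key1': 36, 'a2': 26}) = ['val0', 'key1', 'a2']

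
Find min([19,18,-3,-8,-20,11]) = -20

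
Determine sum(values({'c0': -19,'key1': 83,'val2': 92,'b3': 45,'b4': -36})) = 165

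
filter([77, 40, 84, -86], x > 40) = [77, 84]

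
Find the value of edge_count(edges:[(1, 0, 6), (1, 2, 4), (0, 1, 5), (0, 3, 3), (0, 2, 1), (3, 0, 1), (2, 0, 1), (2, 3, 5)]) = 8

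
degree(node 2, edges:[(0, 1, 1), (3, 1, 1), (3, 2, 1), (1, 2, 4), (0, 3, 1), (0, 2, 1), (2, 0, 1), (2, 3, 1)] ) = incident: (3,2), (1,2), (0,2), (2,0), (2,3)
= 5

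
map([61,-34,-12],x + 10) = [71, -24, -2]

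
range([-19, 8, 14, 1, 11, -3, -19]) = 33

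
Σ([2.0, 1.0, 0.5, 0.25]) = 3.75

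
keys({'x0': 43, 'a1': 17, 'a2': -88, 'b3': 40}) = ['x0', 'a1', 'a2', 'b3']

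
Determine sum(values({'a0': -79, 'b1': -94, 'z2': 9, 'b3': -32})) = -196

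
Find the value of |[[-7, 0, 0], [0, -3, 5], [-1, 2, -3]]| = 7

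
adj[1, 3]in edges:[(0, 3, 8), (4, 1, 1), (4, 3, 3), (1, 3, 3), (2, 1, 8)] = 3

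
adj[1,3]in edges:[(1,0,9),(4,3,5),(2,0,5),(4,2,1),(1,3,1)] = 1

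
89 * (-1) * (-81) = 7209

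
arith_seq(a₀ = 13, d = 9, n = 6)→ [13, 22, 31, 40, 49, 58]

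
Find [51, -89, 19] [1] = -89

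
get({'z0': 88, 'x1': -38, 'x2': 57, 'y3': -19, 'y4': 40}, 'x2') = 57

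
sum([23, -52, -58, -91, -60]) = 23 + (-52) + (-58) + (-91) + (-60)
= -238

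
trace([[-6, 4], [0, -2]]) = diagonal: (-6) + (-2)
= -8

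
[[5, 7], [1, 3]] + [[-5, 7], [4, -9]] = [[0, 14], [5, -6]]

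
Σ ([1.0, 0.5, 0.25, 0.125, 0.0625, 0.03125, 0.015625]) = 1.0 + 0.5 + 0.25 + 0.125 + 0.0625 + 0.03125 + 0.015625
= 1.984375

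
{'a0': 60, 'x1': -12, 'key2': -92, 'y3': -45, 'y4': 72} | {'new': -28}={'a0': 60, 'x1': -12, 'key2': -92, 'y3': -45, 'y4': 72, 'new': -28}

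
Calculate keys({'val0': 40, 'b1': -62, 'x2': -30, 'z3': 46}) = ['val0', 'b1', 'x2', 'z3']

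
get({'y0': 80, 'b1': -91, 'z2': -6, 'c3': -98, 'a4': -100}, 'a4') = -100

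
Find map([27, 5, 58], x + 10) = [37, 15, 68]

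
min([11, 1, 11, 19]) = 1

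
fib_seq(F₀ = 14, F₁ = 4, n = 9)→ [14, 4, 18, 22, 40, 62, 102, 164, 266]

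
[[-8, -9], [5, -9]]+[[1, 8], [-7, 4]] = [[-7, -1], [-2, -5]]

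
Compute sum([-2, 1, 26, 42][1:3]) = 27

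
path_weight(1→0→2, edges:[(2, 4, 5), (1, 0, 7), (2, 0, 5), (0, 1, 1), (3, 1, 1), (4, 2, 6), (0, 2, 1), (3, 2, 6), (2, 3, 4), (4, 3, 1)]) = 8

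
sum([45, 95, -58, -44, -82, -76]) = -120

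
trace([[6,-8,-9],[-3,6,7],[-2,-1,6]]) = 18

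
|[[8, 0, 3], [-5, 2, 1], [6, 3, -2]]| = (1)*(8)*det([[2, 1], [3, -2]]) + (-1)*(0)*det([[-5, 1], [6, -2]]) + (1)*(3)*det([[-5, 2], [6, 3]])
= -56 + 0 + -81
= -137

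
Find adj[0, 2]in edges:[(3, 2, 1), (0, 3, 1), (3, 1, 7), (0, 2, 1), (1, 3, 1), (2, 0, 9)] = 1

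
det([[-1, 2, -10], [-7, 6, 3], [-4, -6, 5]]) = -662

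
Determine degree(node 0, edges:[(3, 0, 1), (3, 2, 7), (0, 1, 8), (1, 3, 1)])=incident: (3,0), (0,1)
= 2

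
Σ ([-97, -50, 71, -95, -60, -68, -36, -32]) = (-97) + (-50) + 71 + (-95) + (-60) + (-68) + (-36) + (-32)
= -367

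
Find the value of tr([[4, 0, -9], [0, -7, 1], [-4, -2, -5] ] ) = -8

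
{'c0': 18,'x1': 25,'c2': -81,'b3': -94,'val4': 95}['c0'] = 18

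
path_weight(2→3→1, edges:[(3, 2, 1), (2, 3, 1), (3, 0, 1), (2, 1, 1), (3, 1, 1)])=w(2→3)=1 + w(3→1)=1
= 2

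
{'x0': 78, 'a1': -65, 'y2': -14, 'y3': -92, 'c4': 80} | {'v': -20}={'x0': 78, 'a1': -65, 'y2': -14, 'y3': -92, 'c4': 80, 'v': -20}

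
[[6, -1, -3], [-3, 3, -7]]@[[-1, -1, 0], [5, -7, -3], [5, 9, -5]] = C[0][0] = (6)*(-1) + (-1)*(5) + (-3)*(5) = -26
C[0][1] = (6)*(-1) + (-1)*(-7) + (-3)*(9) = -26
C[0][2] = (6)*(0) + (-1)*(-3) + (-3)*(-5) = 18
C[1][0] = (-3)*(-1) + (3)*(5) + (-7)*(5) = -17
C[1][1] = (-3)*(-1) + (3)*(-7) + (-7)*(9) = -81
C[1][2] = (-3)*(0) + (3)*(-3) + (-7)*(-5) = 26
= [[-26, -26, 18], [-17, -81, 26]]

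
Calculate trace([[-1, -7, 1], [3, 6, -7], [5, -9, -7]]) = -2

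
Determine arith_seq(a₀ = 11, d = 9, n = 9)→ a_0 = 11 + 0*9 = 11
a_1 = 11 + 1*9 = 20
a_2 = 11 + 2*9 = 29
...
= [11, 20, 29, 38, 47, 56, 65, 74, 83]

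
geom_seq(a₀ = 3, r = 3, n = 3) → [3, 9, 27]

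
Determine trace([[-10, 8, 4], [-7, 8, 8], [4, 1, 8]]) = diagonal: (-10) + 8 + 8
= 6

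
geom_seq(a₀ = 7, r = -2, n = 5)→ [7, -14, 28, -56, 112]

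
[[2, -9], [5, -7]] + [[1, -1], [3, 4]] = [[3, -10], [8, -3]]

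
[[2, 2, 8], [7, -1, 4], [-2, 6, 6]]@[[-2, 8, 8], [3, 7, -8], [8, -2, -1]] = [[66, 14, -8], [15, 41, 60], [70, 14, -70]]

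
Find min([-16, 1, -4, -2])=-16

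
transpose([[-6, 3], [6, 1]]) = [[-6, 6], [3, 1]]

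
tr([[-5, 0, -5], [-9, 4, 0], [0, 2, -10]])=diagonal: (-5) + 4 + (-10)
= -11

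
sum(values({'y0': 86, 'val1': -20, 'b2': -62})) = 86 + (-20) + (-62)
= 4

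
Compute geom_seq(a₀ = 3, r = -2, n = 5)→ [3, -6, 12, -24, 48]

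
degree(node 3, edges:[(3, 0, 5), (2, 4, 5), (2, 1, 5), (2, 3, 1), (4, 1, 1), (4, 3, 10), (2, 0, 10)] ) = 3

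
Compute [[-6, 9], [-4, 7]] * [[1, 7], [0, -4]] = C[0][0] = (-6)*(1) + (9)*(0) = -6
C[0][1] = (-6)*(7) + (9)*(-4) = -78
C[1][0] = (-4)*(1) + (7)*(0) = -4
C[1][1] = (-4)*(7) + (7)*(-4) = -56
= [[-6, -78], [-4, -56]]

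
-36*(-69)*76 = 188784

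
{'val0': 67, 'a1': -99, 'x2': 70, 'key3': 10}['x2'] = 70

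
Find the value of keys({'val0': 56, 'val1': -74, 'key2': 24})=['val0', 'val1', 'key2']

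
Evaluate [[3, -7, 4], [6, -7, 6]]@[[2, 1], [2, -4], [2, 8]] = [[0, 63], [10, 82]]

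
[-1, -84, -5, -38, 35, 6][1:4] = [-84, -5, -38]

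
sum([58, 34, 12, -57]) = 58 + 34 + 12 + (-57)
= 47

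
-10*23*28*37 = -238280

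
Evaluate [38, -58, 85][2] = 85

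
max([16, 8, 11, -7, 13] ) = 16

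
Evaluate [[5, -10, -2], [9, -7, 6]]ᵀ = [[5, 9], [-10, -7], [-2, 6]]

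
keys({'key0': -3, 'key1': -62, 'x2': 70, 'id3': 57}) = ['key0', 'key1', 'x2', 'id3']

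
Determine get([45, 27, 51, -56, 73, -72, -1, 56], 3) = -56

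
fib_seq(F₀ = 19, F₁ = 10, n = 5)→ [19, 10, 29, 39, 68]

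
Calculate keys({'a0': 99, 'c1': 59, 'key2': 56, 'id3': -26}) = ['a0', 'c1', 'key2', 'id3']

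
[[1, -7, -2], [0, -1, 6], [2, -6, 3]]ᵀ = [[1, 0, 2], [-7, -1, -6], [-2, 6, 3]]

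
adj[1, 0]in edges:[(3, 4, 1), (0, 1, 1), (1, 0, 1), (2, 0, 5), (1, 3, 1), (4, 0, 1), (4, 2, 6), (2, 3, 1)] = 1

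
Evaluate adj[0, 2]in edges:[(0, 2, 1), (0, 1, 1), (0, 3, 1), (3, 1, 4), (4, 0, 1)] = 1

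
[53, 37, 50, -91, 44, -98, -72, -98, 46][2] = 50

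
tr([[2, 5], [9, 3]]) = 5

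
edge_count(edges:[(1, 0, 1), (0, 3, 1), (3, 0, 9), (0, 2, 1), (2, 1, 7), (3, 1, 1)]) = 6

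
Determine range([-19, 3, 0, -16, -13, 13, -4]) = 32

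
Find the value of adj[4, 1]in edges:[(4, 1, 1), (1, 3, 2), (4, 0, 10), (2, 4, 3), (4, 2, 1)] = 1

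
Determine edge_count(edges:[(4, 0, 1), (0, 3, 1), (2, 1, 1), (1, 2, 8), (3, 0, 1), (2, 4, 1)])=6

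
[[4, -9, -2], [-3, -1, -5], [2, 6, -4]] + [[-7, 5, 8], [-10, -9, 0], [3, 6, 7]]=[[-3, -4, 6], [-13, -10, -5], [5, 12, 3]]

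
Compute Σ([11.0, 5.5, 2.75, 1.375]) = 11.0 + 5.5 + 2.75 + 1.375
= 20.625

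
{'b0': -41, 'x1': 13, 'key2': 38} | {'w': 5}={'b0': -41, 'x1': 13, 'key2': 38, 'w': 5}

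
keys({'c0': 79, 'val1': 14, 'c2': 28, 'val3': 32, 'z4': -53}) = ['c0', 'val1', 'c2', 'val3', 'z4']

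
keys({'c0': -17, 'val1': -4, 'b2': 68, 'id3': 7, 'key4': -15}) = ['c0', 'val1', 'b2', 'id3', 'key4']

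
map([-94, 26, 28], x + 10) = [-84, 36, 38]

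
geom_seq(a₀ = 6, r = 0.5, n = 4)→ [6.0, 3.0, 1.5, 0.75]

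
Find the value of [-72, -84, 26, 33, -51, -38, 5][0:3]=[-72, -84, 26]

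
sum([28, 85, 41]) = 28 + 85 + 41
= 154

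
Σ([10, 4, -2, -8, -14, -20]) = 10 + 4 + (-2) + (-8) + (-14) + (-20)
= -30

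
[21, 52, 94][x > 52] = keep x where x > 52: 21✗, 52✗, 94✓
= [94]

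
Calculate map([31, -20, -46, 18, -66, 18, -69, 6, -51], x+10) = [41, -10, -36, 28, -56, 28, -59, 16, -41]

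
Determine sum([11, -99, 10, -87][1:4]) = -176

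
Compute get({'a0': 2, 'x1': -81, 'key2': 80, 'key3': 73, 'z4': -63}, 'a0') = 2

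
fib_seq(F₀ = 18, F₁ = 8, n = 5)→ F_2 = F_1 + F_0 = 26
F_3 = F_2 + F_1 = 34
F_4 = F_3 + F_2 = 60
= [18, 8, 26, 34, 60]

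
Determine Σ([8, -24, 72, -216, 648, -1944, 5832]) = 4376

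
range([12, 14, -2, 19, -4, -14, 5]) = 33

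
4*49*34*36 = 239904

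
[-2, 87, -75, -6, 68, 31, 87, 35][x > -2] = keep x where x > -2: -2✗, 87✓, -75✗, -6✗, 68✓, 31✓, 87✓, 35✓
= [87, 68, 31, 87, 35]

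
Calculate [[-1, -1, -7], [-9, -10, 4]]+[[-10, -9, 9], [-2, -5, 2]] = [[-11, -10, 2], [-11, -15, 6]]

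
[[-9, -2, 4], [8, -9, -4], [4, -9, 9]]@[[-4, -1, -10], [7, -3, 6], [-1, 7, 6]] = [[18, 43, 102], [-91, -9, -158], [-88, 86, -40]]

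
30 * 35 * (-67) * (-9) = 633150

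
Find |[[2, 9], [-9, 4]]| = 89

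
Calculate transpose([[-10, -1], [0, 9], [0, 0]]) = [[-10, 0, 0], [-1, 9, 0]]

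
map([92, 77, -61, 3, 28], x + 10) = 92+10=102, 77+10=87, -61+10=-51, 3+10=13, 28+10=38
= [102, 87, -51, 13, 38]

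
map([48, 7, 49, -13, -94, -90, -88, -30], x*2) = [96, 14, 98, -26, -188, -180, -176, -60]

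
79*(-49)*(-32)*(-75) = -9290400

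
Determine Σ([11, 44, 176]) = 11 + 44 + 176
= 231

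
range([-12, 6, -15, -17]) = 23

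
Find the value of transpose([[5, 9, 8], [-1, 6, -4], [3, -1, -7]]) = [[5, -1, 3], [9, 6, -1], [8, -4, -7]]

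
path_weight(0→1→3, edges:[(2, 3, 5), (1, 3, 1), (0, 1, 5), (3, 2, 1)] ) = w(0→1)=5 + w(1→3)=1
= 6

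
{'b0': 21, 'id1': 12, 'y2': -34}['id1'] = 12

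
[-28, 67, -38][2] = -38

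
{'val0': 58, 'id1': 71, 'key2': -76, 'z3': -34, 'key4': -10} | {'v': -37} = {'val0': 58, 'id1': 71, 'key2': -76, 'z3': -34, 'key4': -10, 'v': -37}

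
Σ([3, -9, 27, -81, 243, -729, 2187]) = 1641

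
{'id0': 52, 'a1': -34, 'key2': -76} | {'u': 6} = {'id0': 52, 'a1': -34, 'key2': -76, 'u': 6}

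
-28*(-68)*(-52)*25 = -2475200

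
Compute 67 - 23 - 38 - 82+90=14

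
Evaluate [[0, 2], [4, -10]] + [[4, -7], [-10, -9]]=[[4, -5], [-6, -19]]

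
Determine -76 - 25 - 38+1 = -138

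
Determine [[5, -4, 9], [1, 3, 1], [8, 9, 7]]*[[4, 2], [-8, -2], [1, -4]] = C[0][0] = (5)*(4) + (-4)*(-8) + (9)*(1) = 61
C[0][1] = (5)*(2) + (-4)*(-2) + (9)*(-4) = -18
C[1][0] = (1)*(4) + (3)*(-8) + (1)*(1) = -19
C[1][1] = (1)*(2) + (3)*(-2) + (1)*(-4) = -8
C[2][0] = (8)*(4) + (9)*(-8) + (7)*(1) = -33
C[2][1] = (8)*(2) + (9)*(-2) + (7)*(-4) = -30
= [[61, -18], [-19, -8], [-33, -30]]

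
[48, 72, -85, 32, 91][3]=32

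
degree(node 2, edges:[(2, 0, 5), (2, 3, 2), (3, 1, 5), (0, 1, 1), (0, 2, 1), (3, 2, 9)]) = incident: (2,0), (2,3), (0,2), (3,2)
= 4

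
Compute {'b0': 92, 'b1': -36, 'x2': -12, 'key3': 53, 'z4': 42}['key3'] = 53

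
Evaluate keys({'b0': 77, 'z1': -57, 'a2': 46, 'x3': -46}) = ['b0', 'z1', 'a2', 'x3']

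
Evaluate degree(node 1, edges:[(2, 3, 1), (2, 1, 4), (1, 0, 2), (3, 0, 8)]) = incident: (2,1), (1,0)
= 2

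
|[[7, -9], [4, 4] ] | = 64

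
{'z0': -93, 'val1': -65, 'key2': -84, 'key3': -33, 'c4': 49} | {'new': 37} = {'z0': -93, 'val1': -65, 'key2': -84, 'key3': -33, 'c4': 49, 'new': 37}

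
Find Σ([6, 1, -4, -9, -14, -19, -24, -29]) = -92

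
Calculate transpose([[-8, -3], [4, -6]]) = [[-8, 4], [-3, -6]]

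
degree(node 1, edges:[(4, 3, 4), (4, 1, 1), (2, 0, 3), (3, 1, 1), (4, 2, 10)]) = incident: (4,1), (3,1)
= 2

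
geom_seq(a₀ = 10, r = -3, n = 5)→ [10, -30, 90, -270, 810]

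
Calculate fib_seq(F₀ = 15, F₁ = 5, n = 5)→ [15, 5, 20, 25, 45]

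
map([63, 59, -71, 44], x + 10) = 63+10=73, 59+10=69, -71+10=-61, 44+10=54
= [73, 69, -61, 54]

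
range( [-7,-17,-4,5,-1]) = 22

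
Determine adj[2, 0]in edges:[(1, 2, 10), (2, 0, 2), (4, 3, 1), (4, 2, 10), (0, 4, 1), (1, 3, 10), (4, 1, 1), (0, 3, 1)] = 2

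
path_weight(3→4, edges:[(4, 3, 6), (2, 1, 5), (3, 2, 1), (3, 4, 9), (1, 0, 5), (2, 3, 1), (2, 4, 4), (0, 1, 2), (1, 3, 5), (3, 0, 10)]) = w(3→4)=9
= 9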